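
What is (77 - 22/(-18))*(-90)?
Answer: -7040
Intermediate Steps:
(77 - 22/(-18))*(-90) = (77 - 22*(-1/18))*(-90) = (77 + 11/9)*(-90) = (704/9)*(-90) = -7040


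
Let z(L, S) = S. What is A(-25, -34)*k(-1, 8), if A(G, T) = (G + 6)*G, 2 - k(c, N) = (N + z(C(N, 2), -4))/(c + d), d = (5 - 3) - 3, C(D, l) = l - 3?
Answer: 1900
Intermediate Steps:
C(D, l) = -3 + l
d = -1 (d = 2 - 3 = -1)
k(c, N) = 2 - (-4 + N)/(-1 + c) (k(c, N) = 2 - (N - 4)/(c - 1) = 2 - (-4 + N)/(-1 + c))
A(G, T) = G*(6 + G) (A(G, T) = (6 + G)*G = G*(6 + G))
A(-25, -34)*k(-1, 8) = (-25*(6 - 25))*((2 - 1*8 + 2*(-1))/(-1 - 1)) = (-25*(-19))*((2 - 8 - 2)/(-2)) = 475*(-½*(-8)) = 475*4 = 1900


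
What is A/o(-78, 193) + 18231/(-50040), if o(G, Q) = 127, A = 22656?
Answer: 377130301/2118360 ≈ 178.03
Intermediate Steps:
A/o(-78, 193) + 18231/(-50040) = 22656/127 + 18231/(-50040) = 22656*(1/127) + 18231*(-1/50040) = 22656/127 - 6077/16680 = 377130301/2118360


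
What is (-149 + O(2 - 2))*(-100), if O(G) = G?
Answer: 14900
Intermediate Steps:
(-149 + O(2 - 2))*(-100) = (-149 + (2 - 2))*(-100) = (-149 + 0)*(-100) = -149*(-100) = 14900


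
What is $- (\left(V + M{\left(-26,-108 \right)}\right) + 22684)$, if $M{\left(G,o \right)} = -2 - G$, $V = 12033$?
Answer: $-34741$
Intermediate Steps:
$- (\left(V + M{\left(-26,-108 \right)}\right) + 22684) = - (\left(12033 - -24\right) + 22684) = - (\left(12033 + \left(-2 + 26\right)\right) + 22684) = - (\left(12033 + 24\right) + 22684) = - (12057 + 22684) = \left(-1\right) 34741 = -34741$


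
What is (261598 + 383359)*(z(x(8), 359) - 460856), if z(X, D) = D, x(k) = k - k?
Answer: -297000763629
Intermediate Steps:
x(k) = 0
(261598 + 383359)*(z(x(8), 359) - 460856) = (261598 + 383359)*(359 - 460856) = 644957*(-460497) = -297000763629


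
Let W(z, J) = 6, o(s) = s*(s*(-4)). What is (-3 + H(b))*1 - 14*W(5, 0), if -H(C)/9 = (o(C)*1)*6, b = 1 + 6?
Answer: 10497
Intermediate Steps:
b = 7
o(s) = -4*s² (o(s) = s*(-4*s) = -4*s²)
H(C) = 216*C² (H(C) = -9*-4*C²*1*6 = -9*(-4*C²)*6 = -(-216)*C² = 216*C²)
(-3 + H(b))*1 - 14*W(5, 0) = (-3 + 216*7²)*1 - 14*6 = (-3 + 216*49)*1 - 84 = (-3 + 10584)*1 - 84 = 10581*1 - 84 = 10581 - 84 = 10497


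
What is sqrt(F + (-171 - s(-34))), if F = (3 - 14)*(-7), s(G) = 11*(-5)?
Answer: I*sqrt(39) ≈ 6.245*I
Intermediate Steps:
s(G) = -55
F = 77 (F = -11*(-7) = 77)
sqrt(F + (-171 - s(-34))) = sqrt(77 + (-171 - 1*(-55))) = sqrt(77 + (-171 + 55)) = sqrt(77 - 116) = sqrt(-39) = I*sqrt(39)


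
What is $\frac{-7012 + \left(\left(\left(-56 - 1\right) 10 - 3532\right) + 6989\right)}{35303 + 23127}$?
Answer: $- \frac{825}{11686} \approx -0.070597$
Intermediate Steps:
$\frac{-7012 + \left(\left(\left(-56 - 1\right) 10 - 3532\right) + 6989\right)}{35303 + 23127} = \frac{-7012 + \left(\left(\left(-57\right) 10 - 3532\right) + 6989\right)}{58430} = \left(-7012 + \left(\left(-570 - 3532\right) + 6989\right)\right) \frac{1}{58430} = \left(-7012 + \left(-4102 + 6989\right)\right) \frac{1}{58430} = \left(-7012 + 2887\right) \frac{1}{58430} = \left(-4125\right) \frac{1}{58430} = - \frac{825}{11686}$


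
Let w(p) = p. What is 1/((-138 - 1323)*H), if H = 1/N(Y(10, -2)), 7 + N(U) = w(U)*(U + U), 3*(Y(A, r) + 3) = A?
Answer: 61/13149 ≈ 0.0046391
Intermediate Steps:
Y(A, r) = -3 + A/3
N(U) = -7 + 2*U**2 (N(U) = -7 + U*(U + U) = -7 + U*(2*U) = -7 + 2*U**2)
H = -9/61 (H = 1/(-7 + 2*(-3 + (1/3)*10)**2) = 1/(-7 + 2*(-3 + 10/3)**2) = 1/(-7 + 2*(1/3)**2) = 1/(-7 + 2*(1/9)) = 1/(-7 + 2/9) = 1/(-61/9) = -9/61 ≈ -0.14754)
1/((-138 - 1323)*H) = 1/((-138 - 1323)*(-9/61)) = -61/9/(-1461) = -1/1461*(-61/9) = 61/13149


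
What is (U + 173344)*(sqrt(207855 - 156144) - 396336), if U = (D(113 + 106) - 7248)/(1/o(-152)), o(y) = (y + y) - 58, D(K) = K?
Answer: -1077178626912 + 2717842*sqrt(51711) ≈ -1.0766e+12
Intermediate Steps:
o(y) = -58 + 2*y (o(y) = 2*y - 58 = -58 + 2*y)
U = 2544498 (U = ((113 + 106) - 7248)/(1/(-58 + 2*(-152))) = (219 - 7248)/(1/(-58 - 304)) = -7029/(1/(-362)) = -7029/(-1/362) = -7029*(-362) = 2544498)
(U + 173344)*(sqrt(207855 - 156144) - 396336) = (2544498 + 173344)*(sqrt(207855 - 156144) - 396336) = 2717842*(sqrt(51711) - 396336) = 2717842*(-396336 + sqrt(51711)) = -1077178626912 + 2717842*sqrt(51711)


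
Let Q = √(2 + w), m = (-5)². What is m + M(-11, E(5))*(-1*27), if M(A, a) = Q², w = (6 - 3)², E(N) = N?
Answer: -272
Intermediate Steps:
w = 9 (w = 3² = 9)
m = 25
Q = √11 (Q = √(2 + 9) = √11 ≈ 3.3166)
M(A, a) = 11 (M(A, a) = (√11)² = 11)
m + M(-11, E(5))*(-1*27) = 25 + 11*(-1*27) = 25 + 11*(-27) = 25 - 297 = -272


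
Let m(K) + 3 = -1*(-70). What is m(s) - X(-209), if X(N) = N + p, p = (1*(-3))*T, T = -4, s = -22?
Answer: 264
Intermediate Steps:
m(K) = 67 (m(K) = -3 - 1*(-70) = -3 + 70 = 67)
p = 12 (p = (1*(-3))*(-4) = -3*(-4) = 12)
X(N) = 12 + N (X(N) = N + 12 = 12 + N)
m(s) - X(-209) = 67 - (12 - 209) = 67 - 1*(-197) = 67 + 197 = 264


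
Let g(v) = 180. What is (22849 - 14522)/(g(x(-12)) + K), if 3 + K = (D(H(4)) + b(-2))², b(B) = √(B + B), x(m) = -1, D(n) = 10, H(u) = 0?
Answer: 2273271/76129 - 333080*I/76129 ≈ 29.861 - 4.3752*I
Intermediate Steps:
b(B) = √2*√B (b(B) = √(2*B) = √2*√B)
K = -3 + (10 + 2*I)² (K = -3 + (10 + √2*√(-2))² = -3 + (10 + √2*(I*√2))² = -3 + (10 + 2*I)² ≈ 93.0 + 40.0*I)
(22849 - 14522)/(g(x(-12)) + K) = (22849 - 14522)/(180 + (93 + 40*I)) = 8327/(273 + 40*I) = 8327*((273 - 40*I)/76129) = 8327*(273 - 40*I)/76129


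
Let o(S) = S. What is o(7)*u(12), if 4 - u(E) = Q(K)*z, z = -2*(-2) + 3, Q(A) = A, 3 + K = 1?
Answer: 126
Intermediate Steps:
K = -2 (K = -3 + 1 = -2)
z = 7 (z = 4 + 3 = 7)
u(E) = 18 (u(E) = 4 - (-2)*7 = 4 - 1*(-14) = 4 + 14 = 18)
o(7)*u(12) = 7*18 = 126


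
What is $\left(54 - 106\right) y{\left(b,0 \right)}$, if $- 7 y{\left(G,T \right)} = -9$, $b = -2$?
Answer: $- \frac{468}{7} \approx -66.857$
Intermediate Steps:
$y{\left(G,T \right)} = \frac{9}{7}$ ($y{\left(G,T \right)} = \left(- \frac{1}{7}\right) \left(-9\right) = \frac{9}{7}$)
$\left(54 - 106\right) y{\left(b,0 \right)} = \left(54 - 106\right) \frac{9}{7} = \left(-52\right) \frac{9}{7} = - \frac{468}{7}$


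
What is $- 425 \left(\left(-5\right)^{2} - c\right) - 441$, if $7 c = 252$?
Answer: $4234$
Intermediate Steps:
$c = 36$ ($c = \frac{1}{7} \cdot 252 = 36$)
$- 425 \left(\left(-5\right)^{2} - c\right) - 441 = - 425 \left(\left(-5\right)^{2} - 36\right) - 441 = - 425 \left(25 - 36\right) - 441 = \left(-425\right) \left(-11\right) - 441 = 4675 - 441 = 4234$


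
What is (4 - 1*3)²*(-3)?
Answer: -3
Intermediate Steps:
(4 - 1*3)²*(-3) = (4 - 3)²*(-3) = 1²*(-3) = 1*(-3) = -3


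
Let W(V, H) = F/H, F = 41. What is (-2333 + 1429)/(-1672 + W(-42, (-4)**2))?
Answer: 14464/26711 ≈ 0.54150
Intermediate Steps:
W(V, H) = 41/H
(-2333 + 1429)/(-1672 + W(-42, (-4)**2)) = (-2333 + 1429)/(-1672 + 41/((-4)**2)) = -904/(-1672 + 41/16) = -904/(-26711/16) = -904*(-16/26711) = 14464/26711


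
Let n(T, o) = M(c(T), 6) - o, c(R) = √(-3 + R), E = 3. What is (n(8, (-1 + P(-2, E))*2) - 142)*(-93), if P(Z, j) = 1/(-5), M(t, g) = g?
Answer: 62124/5 ≈ 12425.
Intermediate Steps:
P(Z, j) = -⅕ (P(Z, j) = 1*(-⅕) = -⅕)
n(T, o) = 6 - o
(n(8, (-1 + P(-2, E))*2) - 142)*(-93) = ((6 - (-1 - ⅕)*2) - 142)*(-93) = ((6 - (-6)*2/5) - 142)*(-93) = ((6 - 1*(-12/5)) - 142)*(-93) = ((6 + 12/5) - 142)*(-93) = (42/5 - 142)*(-93) = -668/5*(-93) = 62124/5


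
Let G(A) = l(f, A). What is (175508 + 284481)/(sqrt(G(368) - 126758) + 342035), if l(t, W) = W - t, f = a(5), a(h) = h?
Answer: 31466467523/23397613524 - 459989*I*sqrt(126395)/116988067620 ≈ 1.3449 - 0.0013979*I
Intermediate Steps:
f = 5
G(A) = -5 + A (G(A) = A - 1*5 = A - 5 = -5 + A)
(175508 + 284481)/(sqrt(G(368) - 126758) + 342035) = (175508 + 284481)/(sqrt((-5 + 368) - 126758) + 342035) = 459989/(sqrt(363 - 126758) + 342035) = 459989/(sqrt(-126395) + 342035) = 459989/(I*sqrt(126395) + 342035) = 459989/(342035 + I*sqrt(126395))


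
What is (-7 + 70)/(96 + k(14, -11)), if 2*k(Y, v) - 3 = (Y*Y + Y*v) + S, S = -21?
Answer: 7/12 ≈ 0.58333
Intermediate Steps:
k(Y, v) = -9 + Y²/2 + Y*v/2 (k(Y, v) = 3/2 + ((Y*Y + Y*v) - 21)/2 = 3/2 + ((Y² + Y*v) - 21)/2 = 3/2 + (-21 + Y² + Y*v)/2 = 3/2 + (-21/2 + Y²/2 + Y*v/2) = -9 + Y²/2 + Y*v/2)
(-7 + 70)/(96 + k(14, -11)) = (-7 + 70)/(96 + (-9 + (½)*14² + (½)*14*(-11))) = 63/(96 + (-9 + (½)*196 - 77)) = 63/(96 + (-9 + 98 - 77)) = 63/(96 + 12) = 63/108 = 63*(1/108) = 7/12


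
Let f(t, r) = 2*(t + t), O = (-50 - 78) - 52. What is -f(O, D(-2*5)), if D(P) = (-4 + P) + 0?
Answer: 720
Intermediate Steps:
D(P) = -4 + P
O = -180 (O = -128 - 52 = -180)
f(t, r) = 4*t (f(t, r) = 2*(2*t) = 4*t)
-f(O, D(-2*5)) = -4*(-180) = -1*(-720) = 720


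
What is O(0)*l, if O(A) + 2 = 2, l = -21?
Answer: 0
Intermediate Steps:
O(A) = 0 (O(A) = -2 + 2 = 0)
O(0)*l = 0*(-21) = 0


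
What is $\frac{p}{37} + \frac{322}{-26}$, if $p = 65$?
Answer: $- \frac{5112}{481} \approx -10.628$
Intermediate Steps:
$\frac{p}{37} + \frac{322}{-26} = \frac{65}{37} + \frac{322}{-26} = 65 \cdot \frac{1}{37} + 322 \left(- \frac{1}{26}\right) = \frac{65}{37} - \frac{161}{13} = - \frac{5112}{481}$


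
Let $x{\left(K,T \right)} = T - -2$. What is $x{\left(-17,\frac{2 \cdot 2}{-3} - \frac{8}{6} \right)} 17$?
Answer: $- \frac{34}{3} \approx -11.333$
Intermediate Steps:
$x{\left(K,T \right)} = 2 + T$ ($x{\left(K,T \right)} = T + 2 = 2 + T$)
$x{\left(-17,\frac{2 \cdot 2}{-3} - \frac{8}{6} \right)} 17 = \left(2 + \left(\frac{2 \cdot 2}{-3} - \frac{8}{6}\right)\right) 17 = \left(2 + \left(4 \left(- \frac{1}{3}\right) - \frac{4}{3}\right)\right) 17 = \left(2 - \frac{8}{3}\right) 17 = \left(- \frac{2}{3}\right) 17 = - \frac{34}{3}$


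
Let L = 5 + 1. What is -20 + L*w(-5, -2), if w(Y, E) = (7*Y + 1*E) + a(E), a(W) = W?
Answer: -254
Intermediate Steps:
L = 6
w(Y, E) = 2*E + 7*Y (w(Y, E) = (7*Y + 1*E) + E = (7*Y + E) + E = (E + 7*Y) + E = 2*E + 7*Y)
-20 + L*w(-5, -2) = -20 + 6*(2*(-2) + 7*(-5)) = -20 + 6*(-4 - 35) = -20 + 6*(-39) = -20 - 234 = -254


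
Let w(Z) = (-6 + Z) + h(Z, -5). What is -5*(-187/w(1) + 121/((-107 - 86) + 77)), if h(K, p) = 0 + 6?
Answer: 109065/116 ≈ 940.22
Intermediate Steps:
h(K, p) = 6
w(Z) = Z (w(Z) = (-6 + Z) + 6 = Z)
-5*(-187/w(1) + 121/((-107 - 86) + 77)) = -5*(-187/1 + 121/((-107 - 86) + 77)) = -5*(-187*1 + 121/(-193 + 77)) = -5*(-187 + 121/(-116)) = -5*(-187 + 121*(-1/116)) = -5*(-187 - 121/116) = -5*(-21813/116) = 109065/116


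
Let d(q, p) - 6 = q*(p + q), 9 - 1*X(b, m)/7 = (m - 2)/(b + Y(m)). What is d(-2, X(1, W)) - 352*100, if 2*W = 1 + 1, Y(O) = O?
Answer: -35323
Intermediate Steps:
W = 1 (W = (1 + 1)/2 = (½)*2 = 1)
X(b, m) = 63 - 7*(-2 + m)/(b + m) (X(b, m) = 63 - 7*(m - 2)/(b + m) = 63 - 7*(-2 + m)/(b + m))
d(q, p) = 6 + q*(p + q)
d(-2, X(1, W)) - 352*100 = (6 + (-2)² + (7*(2 + 8*1 + 9*1)/(1 + 1))*(-2)) - 352*100 = (6 + 4 + (7*(2 + 8 + 9)/2)*(-2)) - 35200 = (6 + 4 + (7*(½)*19)*(-2)) - 35200 = (6 + 4 + (133/2)*(-2)) - 35200 = (6 + 4 - 133) - 35200 = -123 - 35200 = -35323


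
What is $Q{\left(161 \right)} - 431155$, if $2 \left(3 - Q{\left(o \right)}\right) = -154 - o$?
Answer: $- \frac{861989}{2} \approx -4.3099 \cdot 10^{5}$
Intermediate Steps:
$Q{\left(o \right)} = 80 + \frac{o}{2}$ ($Q{\left(o \right)} = 3 - \frac{-154 - o}{2} = 3 + \left(77 + \frac{o}{2}\right) = 80 + \frac{o}{2}$)
$Q{\left(161 \right)} - 431155 = \left(80 + \frac{1}{2} \cdot 161\right) - 431155 = \left(80 + \frac{161}{2}\right) - 431155 = \frac{321}{2} - 431155 = - \frac{861989}{2}$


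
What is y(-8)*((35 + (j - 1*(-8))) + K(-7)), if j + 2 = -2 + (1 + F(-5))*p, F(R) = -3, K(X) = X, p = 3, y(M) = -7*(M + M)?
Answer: 2912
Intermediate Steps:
y(M) = -14*M
j = -10 (j = -2 + (-2 + (1 - 3)*3) = -2 + (-2 - 2*3) = -2 + (-2 - 6) = -2 - 8 = -10)
y(-8)*((35 + (j - 1*(-8))) + K(-7)) = (-14*(-8))*((35 + (-10 - 1*(-8))) - 7) = 112*((35 + (-10 + 8)) - 7) = 112*((35 - 2) - 7) = 112*(33 - 7) = 112*26 = 2912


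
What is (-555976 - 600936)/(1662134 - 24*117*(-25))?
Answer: -578456/866167 ≈ -0.66783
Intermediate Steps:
(-555976 - 600936)/(1662134 - 24*117*(-25)) = -1156912/(1662134 - 2808*(-25)) = -1156912/(1662134 + 70200) = -1156912/1732334 = -1156912*1/1732334 = -578456/866167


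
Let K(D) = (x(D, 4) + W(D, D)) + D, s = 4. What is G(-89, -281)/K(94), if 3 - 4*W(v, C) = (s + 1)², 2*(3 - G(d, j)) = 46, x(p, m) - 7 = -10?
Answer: -40/171 ≈ -0.23392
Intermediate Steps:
x(p, m) = -3 (x(p, m) = 7 - 10 = -3)
G(d, j) = -20 (G(d, j) = 3 - ½*46 = 3 - 23 = -20)
W(v, C) = -11/2 (W(v, C) = ¾ - (4 + 1)²/4 = ¾ - ¼*5² = ¾ - ¼*25 = ¾ - 25/4 = -11/2)
K(D) = -17/2 + D (K(D) = (-3 - 11/2) + D = -17/2 + D)
G(-89, -281)/K(94) = -20/(-17/2 + 94) = -20/171/2 = -20*2/171 = -40/171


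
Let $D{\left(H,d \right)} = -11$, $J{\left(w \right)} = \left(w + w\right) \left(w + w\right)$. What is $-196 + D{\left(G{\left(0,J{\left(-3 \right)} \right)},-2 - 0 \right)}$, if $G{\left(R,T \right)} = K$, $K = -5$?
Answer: $-207$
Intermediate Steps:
$J{\left(w \right)} = 4 w^{2}$ ($J{\left(w \right)} = 2 w 2 w = 4 w^{2}$)
$G{\left(R,T \right)} = -5$
$-196 + D{\left(G{\left(0,J{\left(-3 \right)} \right)},-2 - 0 \right)} = -196 - 11 = -207$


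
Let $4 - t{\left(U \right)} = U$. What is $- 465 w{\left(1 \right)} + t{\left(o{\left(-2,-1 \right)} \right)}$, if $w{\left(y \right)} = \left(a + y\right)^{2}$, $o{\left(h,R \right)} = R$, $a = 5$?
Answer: $-16735$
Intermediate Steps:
$w{\left(y \right)} = \left(5 + y\right)^{2}$
$t{\left(U \right)} = 4 - U$
$- 465 w{\left(1 \right)} + t{\left(o{\left(-2,-1 \right)} \right)} = - 465 \left(5 + 1\right)^{2} + \left(4 - -1\right) = - 465 \cdot 6^{2} + \left(4 + 1\right) = \left(-465\right) 36 + 5 = -16740 + 5 = -16735$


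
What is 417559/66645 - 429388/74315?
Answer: 96573353/198108927 ≈ 0.48748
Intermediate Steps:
417559/66645 - 429388/74315 = 96573353/198108927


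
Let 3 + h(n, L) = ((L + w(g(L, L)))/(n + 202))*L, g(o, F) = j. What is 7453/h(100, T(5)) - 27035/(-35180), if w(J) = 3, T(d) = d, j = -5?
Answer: -7915994277/3046588 ≈ -2598.3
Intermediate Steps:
g(o, F) = -5
h(n, L) = -3 + L*(3 + L)/(202 + n) (h(n, L) = -3 + ((L + 3)/(n + 202))*L = -3 + ((3 + L)/(202 + n))*L = -3 + L*(3 + L)/(202 + n))
7453/h(100, T(5)) - 27035/(-35180) = 7453/(((-606 + 5**2 - 3*100 + 3*5)/(202 + 100))) - 27035/(-35180) = 7453/(((-606 + 25 - 300 + 15)/302)) - 27035*(-1/35180) = 7453/(((1/302)*(-866))) + 5407/7036 = 7453/(-433/151) + 5407/7036 = 7453*(-151/433) + 5407/7036 = -1125403/433 + 5407/7036 = -7915994277/3046588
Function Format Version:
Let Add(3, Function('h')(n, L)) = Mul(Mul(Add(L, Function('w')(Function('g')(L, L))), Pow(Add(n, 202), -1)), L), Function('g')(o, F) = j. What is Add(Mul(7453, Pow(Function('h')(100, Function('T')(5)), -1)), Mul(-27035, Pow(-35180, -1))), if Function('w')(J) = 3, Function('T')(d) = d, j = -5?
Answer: Rational(-7915994277, 3046588) ≈ -2598.3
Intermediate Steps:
Function('g')(o, F) = -5
Function('h')(n, L) = Add(-3, Mul(L, Pow(Add(202, n), -1), Add(3, L))) (Function('h')(n, L) = Add(-3, Mul(Mul(Add(L, 3), Pow(Add(n, 202), -1)), L)) = Add(-3, Mul(Mul(Add(3, L), Pow(Add(202, n), -1)), L)) = Add(-3, Mul(Mul(Pow(Add(202, n), -1), Add(3, L)), L)) = Add(-3, Mul(L, Pow(Add(202, n), -1), Add(3, L))))
Add(Mul(7453, Pow(Function('h')(100, Function('T')(5)), -1)), Mul(-27035, Pow(-35180, -1))) = Add(Mul(7453, Pow(Mul(Pow(Add(202, 100), -1), Add(-606, Pow(5, 2), Mul(-3, 100), Mul(3, 5))), -1)), Mul(-27035, Pow(-35180, -1))) = Add(Mul(7453, Pow(Mul(Pow(302, -1), Add(-606, 25, -300, 15)), -1)), Mul(-27035, Rational(-1, 35180))) = Add(Mul(7453, Pow(Mul(Rational(1, 302), -866), -1)), Rational(5407, 7036)) = Add(Mul(7453, Pow(Rational(-433, 151), -1)), Rational(5407, 7036)) = Add(Mul(7453, Rational(-151, 433)), Rational(5407, 7036)) = Add(Rational(-1125403, 433), Rational(5407, 7036)) = Rational(-7915994277, 3046588)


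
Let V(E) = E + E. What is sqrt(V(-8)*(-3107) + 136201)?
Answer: 3*sqrt(20657) ≈ 431.18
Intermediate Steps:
V(E) = 2*E
sqrt(V(-8)*(-3107) + 136201) = sqrt((2*(-8))*(-3107) + 136201) = sqrt(-16*(-3107) + 136201) = sqrt(49712 + 136201) = sqrt(185913) = 3*sqrt(20657)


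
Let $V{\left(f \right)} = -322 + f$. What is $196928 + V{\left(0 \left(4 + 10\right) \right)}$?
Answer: $196606$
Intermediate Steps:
$196928 + V{\left(0 \left(4 + 10\right) \right)} = 196928 - \left(322 + 0 \left(4 + 10\right)\right) = 196928 + \left(-322 + 0 \cdot 14\right) = 196928 + \left(-322 + 0\right) = 196928 - 322 = 196606$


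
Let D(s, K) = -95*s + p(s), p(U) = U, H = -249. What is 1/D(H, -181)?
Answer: 1/23406 ≈ 4.2724e-5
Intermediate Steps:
D(s, K) = -94*s (D(s, K) = -95*s + s = -94*s)
1/D(H, -181) = 1/(-94*(-249)) = 1/23406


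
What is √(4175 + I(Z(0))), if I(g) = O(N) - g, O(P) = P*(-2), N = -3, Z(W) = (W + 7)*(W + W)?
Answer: √4181 ≈ 64.661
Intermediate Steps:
Z(W) = 2*W*(7 + W) (Z(W) = (7 + W)*(2*W) = 2*W*(7 + W))
O(P) = -2*P
I(g) = 6 - g (I(g) = -2*(-3) - g = 6 - g)
√(4175 + I(Z(0))) = √(4175 + (6 - 2*0*(7 + 0))) = √(4175 + (6 - 2*0*7)) = √(4175 + (6 - 1*0)) = √(4175 + (6 + 0)) = √(4175 + 6) = √4181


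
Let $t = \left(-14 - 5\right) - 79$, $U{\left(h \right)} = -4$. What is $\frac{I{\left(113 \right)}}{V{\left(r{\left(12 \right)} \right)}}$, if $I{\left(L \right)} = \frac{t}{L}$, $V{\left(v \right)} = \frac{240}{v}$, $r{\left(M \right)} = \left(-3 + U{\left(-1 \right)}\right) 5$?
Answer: $\frac{343}{2712} \approx 0.12647$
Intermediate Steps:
$t = -98$ ($t = -19 - 79 = -98$)
$r{\left(M \right)} = -35$ ($r{\left(M \right)} = \left(-3 - 4\right) 5 = \left(-7\right) 5 = -35$)
$I{\left(L \right)} = - \frac{98}{L}$
$\frac{I{\left(113 \right)}}{V{\left(r{\left(12 \right)} \right)}} = \frac{\left(-98\right) \frac{1}{113}}{240 \frac{1}{-35}} = \frac{\left(-98\right) \frac{1}{113}}{240 \left(- \frac{1}{35}\right)} = - \frac{98}{113 \left(- \frac{48}{7}\right)} = \left(- \frac{98}{113}\right) \left(- \frac{7}{48}\right) = \frac{343}{2712}$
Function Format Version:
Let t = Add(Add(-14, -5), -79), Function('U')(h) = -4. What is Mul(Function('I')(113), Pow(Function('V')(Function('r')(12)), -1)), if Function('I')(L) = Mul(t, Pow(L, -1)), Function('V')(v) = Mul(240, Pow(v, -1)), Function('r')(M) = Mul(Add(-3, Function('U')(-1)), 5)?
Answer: Rational(343, 2712) ≈ 0.12647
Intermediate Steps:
t = -98 (t = Add(-19, -79) = -98)
Function('r')(M) = -35 (Function('r')(M) = Mul(Add(-3, -4), 5) = Mul(-7, 5) = -35)
Function('I')(L) = Mul(-98, Pow(L, -1))
Mul(Function('I')(113), Pow(Function('V')(Function('r')(12)), -1)) = Mul(Mul(-98, Pow(113, -1)), Pow(Mul(240, Pow(-35, -1)), -1)) = Mul(Mul(-98, Rational(1, 113)), Pow(Mul(240, Rational(-1, 35)), -1)) = Mul(Rational(-98, 113), Pow(Rational(-48, 7), -1)) = Mul(Rational(-98, 113), Rational(-7, 48)) = Rational(343, 2712)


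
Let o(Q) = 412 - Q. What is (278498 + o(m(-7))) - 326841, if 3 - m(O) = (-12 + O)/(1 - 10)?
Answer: -431387/9 ≈ -47932.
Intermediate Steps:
m(O) = 5/3 + O/9 (m(O) = 3 - (-12 + O)/(1 - 10) = 3 - (-12 + O)/(-9) = 3 - (-12 + O)*(-1)/9 = 3 - (4/3 - O/9) = 3 + (-4/3 + O/9) = 5/3 + O/9)
(278498 + o(m(-7))) - 326841 = (278498 + (412 - (5/3 + (1/9)*(-7)))) - 326841 = (278498 + (412 - (5/3 - 7/9))) - 326841 = (278498 + (412 - 1*8/9)) - 326841 = (278498 + (412 - 8/9)) - 326841 = (278498 + 3700/9) - 326841 = 2510182/9 - 326841 = -431387/9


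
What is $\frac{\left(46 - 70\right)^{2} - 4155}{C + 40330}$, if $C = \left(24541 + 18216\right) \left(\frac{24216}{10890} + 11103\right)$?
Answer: $- \frac{590535}{78352952597} \approx -7.5369 \cdot 10^{-6}$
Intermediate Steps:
$C = \frac{78346298147}{165}$ ($C = 42757 \left(24216 \cdot \frac{1}{10890} + 11103\right) = 42757 \left(\frac{4036}{1815} + 11103\right) = 42757 \cdot \frac{20155981}{1815} = \frac{78346298147}{165} \approx 4.7483 \cdot 10^{8}$)
$\frac{\left(46 - 70\right)^{2} - 4155}{C + 40330} = \frac{\left(46 - 70\right)^{2} - 4155}{\frac{78346298147}{165} + 40330} = \frac{\left(-24\right)^{2} - 4155}{\frac{78352952597}{165}} = \left(576 - 4155\right) \frac{165}{78352952597} = \left(-3579\right) \frac{165}{78352952597} = - \frac{590535}{78352952597}$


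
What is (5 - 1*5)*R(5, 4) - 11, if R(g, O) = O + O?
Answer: -11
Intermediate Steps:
R(g, O) = 2*O
(5 - 1*5)*R(5, 4) - 11 = (5 - 1*5)*(2*4) - 11 = (5 - 5)*8 - 11 = 0*8 - 11 = 0 - 11 = -11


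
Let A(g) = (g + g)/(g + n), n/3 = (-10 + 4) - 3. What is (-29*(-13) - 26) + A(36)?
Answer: 359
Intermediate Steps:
n = -27 (n = 3*((-10 + 4) - 3) = 3*(-6 - 3) = 3*(-9) = -27)
A(g) = 2*g/(-27 + g) (A(g) = (g + g)/(g - 27) = (2*g)/(-27 + g) = 2*g/(-27 + g))
(-29*(-13) - 26) + A(36) = (-29*(-13) - 26) + 2*36/(-27 + 36) = (377 - 26) + 2*36/9 = 351 + 2*36*(⅑) = 351 + 8 = 359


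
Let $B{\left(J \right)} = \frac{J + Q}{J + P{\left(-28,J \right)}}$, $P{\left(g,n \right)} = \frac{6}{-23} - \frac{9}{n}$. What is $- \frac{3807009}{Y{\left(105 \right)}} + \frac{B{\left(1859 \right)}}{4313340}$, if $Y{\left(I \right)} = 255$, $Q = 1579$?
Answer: $- \frac{4833462668842637777}{323753629316420} \approx -14929.0$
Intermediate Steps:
$P{\left(g,n \right)} = - \frac{6}{23} - \frac{9}{n}$ ($P{\left(g,n \right)} = 6 \left(- \frac{1}{23}\right) - \frac{9}{n} = - \frac{6}{23} - \frac{9}{n}$)
$B{\left(J \right)} = \frac{1579 + J}{- \frac{6}{23} + J - \frac{9}{J}}$ ($B{\left(J \right)} = \frac{J + 1579}{J - \left(\frac{6}{23} + \frac{9}{J}\right)} = \frac{1579 + J}{- \frac{6}{23} + J - \frac{9}{J}}$)
$- \frac{3807009}{Y{\left(105 \right)}} + \frac{B{\left(1859 \right)}}{4313340} = - \frac{3807009}{255} + \frac{\left(-23\right) 1859 \frac{1}{207 - 1859 \left(-6 + 23 \cdot 1859\right)} \left(1579 + 1859\right)}{4313340} = \left(-3807009\right) \frac{1}{255} + \left(-23\right) 1859 \frac{1}{207 - 1859 \left(-6 + 42757\right)} 3438 \cdot \frac{1}{4313340} = - \frac{1269003}{85} + \left(-23\right) 1859 \frac{1}{207 - 1859 \cdot 42751} \cdot 3438 \cdot \frac{1}{4313340} = - \frac{1269003}{85} + \left(-23\right) 1859 \frac{1}{207 - 79474109} \cdot 3438 \cdot \frac{1}{4313340} = - \frac{1269003}{85} + \left(-23\right) 1859 \frac{1}{-79473902} \cdot 3438 \cdot \frac{1}{4313340} = - \frac{1269003}{85} + \left(-23\right) 1859 \left(- \frac{1}{79473902}\right) 3438 \cdot \frac{1}{4313340} = - \frac{1269003}{85} + \frac{73499283}{39736951} \cdot \frac{1}{4313340} = - \frac{1269003}{85} + \frac{8166587}{19044331136260} = - \frac{4833462668842637777}{323753629316420}$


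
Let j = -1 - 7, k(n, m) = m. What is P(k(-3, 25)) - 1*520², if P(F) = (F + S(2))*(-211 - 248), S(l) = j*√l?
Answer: -281875 + 3672*√2 ≈ -2.7668e+5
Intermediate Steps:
j = -8
S(l) = -8*√l
P(F) = -459*F + 3672*√2 (P(F) = (F - 8*√2)*(-211 - 248) = (F - 8*√2)*(-459) = -459*F + 3672*√2)
P(k(-3, 25)) - 1*520² = (-459*25 + 3672*√2) - 1*520² = (-11475 + 3672*√2) - 1*270400 = (-11475 + 3672*√2) - 270400 = -281875 + 3672*√2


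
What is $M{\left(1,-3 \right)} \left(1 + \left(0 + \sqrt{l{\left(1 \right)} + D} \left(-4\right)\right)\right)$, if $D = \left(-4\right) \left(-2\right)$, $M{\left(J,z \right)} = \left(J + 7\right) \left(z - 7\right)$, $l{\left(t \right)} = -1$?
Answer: $-80 + 320 \sqrt{7} \approx 766.64$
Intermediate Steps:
$M{\left(J,z \right)} = \left(-7 + z\right) \left(7 + J\right)$ ($M{\left(J,z \right)} = \left(7 + J\right) \left(-7 + z\right) = \left(-7 + z\right) \left(7 + J\right)$)
$D = 8$
$M{\left(1,-3 \right)} \left(1 + \left(0 + \sqrt{l{\left(1 \right)} + D} \left(-4\right)\right)\right) = \left(-49 - 7 + 7 \left(-3\right) + 1 \left(-3\right)\right) \left(1 + \left(0 + \sqrt{-1 + 8} \left(-4\right)\right)\right) = \left(-49 - 7 - 21 - 3\right) \left(1 + \left(0 + \sqrt{7} \left(-4\right)\right)\right) = - 80 \left(1 + \left(0 - 4 \sqrt{7}\right)\right) = - 80 \left(1 - 4 \sqrt{7}\right) = -80 + 320 \sqrt{7}$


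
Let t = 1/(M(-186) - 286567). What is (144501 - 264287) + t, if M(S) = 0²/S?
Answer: -34326714663/286567 ≈ -1.1979e+5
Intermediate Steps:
M(S) = 0 (M(S) = 0/S = 0)
t = -1/286567 (t = 1/(0 - 286567) = 1/(-286567) = -1/286567 ≈ -3.4896e-6)
(144501 - 264287) + t = (144501 - 264287) - 1/286567 = -119786 - 1/286567 = -34326714663/286567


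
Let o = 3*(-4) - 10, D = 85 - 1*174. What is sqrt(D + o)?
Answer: I*sqrt(111) ≈ 10.536*I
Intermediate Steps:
D = -89 (D = 85 - 174 = -89)
o = -22 (o = -12 - 10 = -22)
sqrt(D + o) = sqrt(-89 - 22) = sqrt(-111) = I*sqrt(111)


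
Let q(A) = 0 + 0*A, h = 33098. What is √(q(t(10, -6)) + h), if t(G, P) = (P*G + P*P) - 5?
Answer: √33098 ≈ 181.93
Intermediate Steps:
t(G, P) = -5 + P² + G*P (t(G, P) = (G*P + P²) - 5 = (P² + G*P) - 5 = -5 + P² + G*P)
q(A) = 0 (q(A) = 0 + 0 = 0)
√(q(t(10, -6)) + h) = √(0 + 33098) = √33098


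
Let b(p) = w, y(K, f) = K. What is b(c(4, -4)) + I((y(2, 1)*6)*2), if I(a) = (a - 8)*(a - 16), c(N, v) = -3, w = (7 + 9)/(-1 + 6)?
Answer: 656/5 ≈ 131.20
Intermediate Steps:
w = 16/5 ≈ 3.2000
I(a) = (-16 + a)*(-8 + a) (I(a) = (-8 + a)*(-16 + a) = (-16 + a)*(-8 + a))
b(p) = 16/5
b(c(4, -4)) + I((y(2, 1)*6)*2) = 16/5 + (128 + ((2*6)*2)² - 24*2*6*2) = 16/5 + (128 + (12*2)² - 288*2) = 16/5 + (128 + 24² - 24*24) = 16/5 + (128 + 576 - 576) = 16/5 + 128 = 656/5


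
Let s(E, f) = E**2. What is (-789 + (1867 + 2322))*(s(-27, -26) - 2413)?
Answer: -5725600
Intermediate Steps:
(-789 + (1867 + 2322))*(s(-27, -26) - 2413) = (-789 + (1867 + 2322))*((-27)**2 - 2413) = (-789 + 4189)*(729 - 2413) = 3400*(-1684) = -5725600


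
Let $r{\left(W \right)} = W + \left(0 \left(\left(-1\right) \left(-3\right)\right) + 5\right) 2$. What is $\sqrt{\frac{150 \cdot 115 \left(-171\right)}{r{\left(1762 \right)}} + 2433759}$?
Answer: $\frac{\sqrt{1909184340714}}{886} \approx 1559.5$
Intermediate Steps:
$r{\left(W \right)} = 10 + W$ ($r{\left(W \right)} = W + \left(0 \cdot 3 + 5\right) 2 = W + \left(0 + 5\right) 2 = W + 5 \cdot 2 = W + 10 = 10 + W$)
$\sqrt{\frac{150 \cdot 115 \left(-171\right)}{r{\left(1762 \right)}} + 2433759} = \sqrt{\frac{150 \cdot 115 \left(-171\right)}{10 + 1762} + 2433759} = \sqrt{\frac{17250 \left(-171\right)}{1772} + 2433759} = \sqrt{\left(-2949750\right) \frac{1}{1772} + 2433759} = \sqrt{- \frac{1474875}{886} + 2433759} = \sqrt{\frac{2154835599}{886}} = \frac{\sqrt{1909184340714}}{886}$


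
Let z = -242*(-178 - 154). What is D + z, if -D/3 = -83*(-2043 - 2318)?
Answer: -1005545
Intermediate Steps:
z = 80344 (z = -242*(-332) = 80344)
D = -1085889 (D = -(-249)*(-2043 - 2318) = -(-249)*(-4361) = -3*361963 = -1085889)
D + z = -1085889 + 80344 = -1005545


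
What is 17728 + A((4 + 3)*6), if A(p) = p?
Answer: 17770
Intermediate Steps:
17728 + A((4 + 3)*6) = 17728 + (4 + 3)*6 = 17728 + 7*6 = 17728 + 42 = 17770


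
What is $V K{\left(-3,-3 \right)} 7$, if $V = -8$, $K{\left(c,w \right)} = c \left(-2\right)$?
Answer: $-336$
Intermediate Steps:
$K{\left(c,w \right)} = - 2 c$
$V K{\left(-3,-3 \right)} 7 = - 8 \left(\left(-2\right) \left(-3\right)\right) 7 = \left(-8\right) 6 \cdot 7 = \left(-48\right) 7 = -336$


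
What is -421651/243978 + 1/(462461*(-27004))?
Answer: -16769754308323/9703406647788 ≈ -1.7282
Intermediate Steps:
-421651/243978 + 1/(462461*(-27004)) = -421651*1/243978 + (1/462461)*(-1/27004) = -421651/243978 - 1/12488296844 = -16769754308323/9703406647788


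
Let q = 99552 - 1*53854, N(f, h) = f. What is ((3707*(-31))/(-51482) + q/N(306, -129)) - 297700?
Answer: -2343713389681/7876746 ≈ -2.9755e+5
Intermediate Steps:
q = 45698 (q = 99552 - 53854 = 45698)
((3707*(-31))/(-51482) + q/N(306, -129)) - 297700 = ((3707*(-31))/(-51482) + 45698/306) - 297700 = (-114917*(-1/51482) + 45698*(1/306)) - 297700 = (114917/51482 + 22849/153) - 297700 = 1193894519/7876746 - 297700 = -2343713389681/7876746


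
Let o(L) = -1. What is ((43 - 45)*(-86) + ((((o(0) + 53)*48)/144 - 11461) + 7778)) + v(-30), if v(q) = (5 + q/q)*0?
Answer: -10481/3 ≈ -3493.7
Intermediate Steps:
v(q) = 0 (v(q) = (5 + 1)*0 = 6*0 = 0)
((43 - 45)*(-86) + ((((o(0) + 53)*48)/144 - 11461) + 7778)) + v(-30) = ((43 - 45)*(-86) + ((((-1 + 53)*48)/144 - 11461) + 7778)) + 0 = (-2*(-86) + (((52*48)*(1/144) - 11461) + 7778)) + 0 = (172 + ((2496*(1/144) - 11461) + 7778)) + 0 = (172 + ((52/3 - 11461) + 7778)) + 0 = (172 + (-34331/3 + 7778)) + 0 = (172 - 10997/3) + 0 = -10481/3 + 0 = -10481/3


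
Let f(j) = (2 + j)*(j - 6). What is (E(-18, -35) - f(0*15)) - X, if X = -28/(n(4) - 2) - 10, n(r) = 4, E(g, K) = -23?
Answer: 13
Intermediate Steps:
f(j) = (-6 + j)*(2 + j) (f(j) = (2 + j)*(-6 + j) = (-6 + j)*(2 + j))
X = -24 (X = -28/(4 - 2) - 10 = -28/2 - 10 = -28*1/2 - 10 = -14 - 10 = -24)
(E(-18, -35) - f(0*15)) - X = (-23 - (-12 + (0*15)**2 - 0*15)) - 1*(-24) = (-23 - (-12 + 0**2 - 4*0)) + 24 = (-23 - (-12 + 0 + 0)) + 24 = (-23 - 1*(-12)) + 24 = (-23 + 12) + 24 = -11 + 24 = 13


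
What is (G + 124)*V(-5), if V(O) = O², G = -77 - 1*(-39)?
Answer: 2150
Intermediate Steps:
G = -38 (G = -77 + 39 = -38)
(G + 124)*V(-5) = (-38 + 124)*(-5)² = 86*25 = 2150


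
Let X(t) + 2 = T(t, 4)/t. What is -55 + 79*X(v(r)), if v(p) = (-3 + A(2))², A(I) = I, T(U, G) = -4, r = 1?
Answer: -529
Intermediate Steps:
v(p) = 1 (v(p) = (-3 + 2)² = (-1)² = 1)
X(t) = -2 - 4/t
-55 + 79*X(v(r)) = -55 + 79*(-2 - 4/1) = -55 + 79*(-2 - 4*1) = -55 + 79*(-2 - 4) = -55 + 79*(-6) = -55 - 474 = -529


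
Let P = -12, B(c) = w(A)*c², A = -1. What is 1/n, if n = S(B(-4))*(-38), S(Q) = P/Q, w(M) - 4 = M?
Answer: 2/19 ≈ 0.10526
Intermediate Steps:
w(M) = 4 + M
B(c) = 3*c² (B(c) = (4 - 1)*c² = 3*c²)
S(Q) = -12/Q
n = 19/2 (n = -12/(3*(-4)²)*(-38) = -12/(3*16)*(-38) = -12/48*(-38) = -12*1/48*(-38) = -¼*(-38) = 19/2 ≈ 9.5000)
1/n = 1/(19/2) = 2/19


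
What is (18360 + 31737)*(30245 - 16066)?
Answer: 710325363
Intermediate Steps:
(18360 + 31737)*(30245 - 16066) = 50097*14179 = 710325363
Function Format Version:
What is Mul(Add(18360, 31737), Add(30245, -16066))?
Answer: 710325363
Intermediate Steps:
Mul(Add(18360, 31737), Add(30245, -16066)) = Mul(50097, 14179) = 710325363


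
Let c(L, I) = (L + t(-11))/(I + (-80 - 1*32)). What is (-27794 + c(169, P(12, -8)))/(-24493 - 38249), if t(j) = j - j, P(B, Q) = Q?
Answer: 3335449/7529040 ≈ 0.44301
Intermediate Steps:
t(j) = 0
c(L, I) = L/(-112 + I) (c(L, I) = (L + 0)/(I + (-80 - 1*32)) = L/(I + (-80 - 32)) = L/(I - 112) = L/(-112 + I))
(-27794 + c(169, P(12, -8)))/(-24493 - 38249) = (-27794 + 169/(-112 - 8))/(-24493 - 38249) = (-27794 + 169/(-120))/(-62742) = (-27794 + 169*(-1/120))*(-1/62742) = (-27794 - 169/120)*(-1/62742) = -3335449/120*(-1/62742) = 3335449/7529040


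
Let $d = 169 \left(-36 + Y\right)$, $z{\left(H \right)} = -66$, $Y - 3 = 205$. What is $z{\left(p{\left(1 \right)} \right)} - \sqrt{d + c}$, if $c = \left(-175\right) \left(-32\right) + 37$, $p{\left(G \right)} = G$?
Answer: $-66 - \sqrt{34705} \approx -252.29$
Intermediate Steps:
$Y = 208$ ($Y = 3 + 205 = 208$)
$c = 5637$ ($c = 5600 + 37 = 5637$)
$d = 29068$ ($d = 169 \left(-36 + 208\right) = 169 \cdot 172 = 29068$)
$z{\left(p{\left(1 \right)} \right)} - \sqrt{d + c} = -66 - \sqrt{29068 + 5637} = -66 - \sqrt{34705}$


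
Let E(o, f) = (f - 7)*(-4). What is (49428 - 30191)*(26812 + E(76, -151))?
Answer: 527940228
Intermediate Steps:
E(o, f) = 28 - 4*f (E(o, f) = (-7 + f)*(-4) = 28 - 4*f)
(49428 - 30191)*(26812 + E(76, -151)) = (49428 - 30191)*(26812 + (28 - 4*(-151))) = 19237*(26812 + (28 + 604)) = 19237*(26812 + 632) = 19237*27444 = 527940228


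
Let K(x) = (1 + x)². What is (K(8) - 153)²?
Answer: 5184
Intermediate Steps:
(K(8) - 153)² = ((1 + 8)² - 153)² = (9² - 153)² = (81 - 153)² = (-72)² = 5184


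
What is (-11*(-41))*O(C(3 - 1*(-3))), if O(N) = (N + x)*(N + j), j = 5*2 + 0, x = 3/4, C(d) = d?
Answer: 48708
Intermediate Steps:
x = ¾ (x = 3*(¼) = ¾ ≈ 0.75000)
j = 10 (j = 10 + 0 = 10)
O(N) = (10 + N)*(¾ + N) (O(N) = (N + ¾)*(N + 10) = (¾ + N)*(10 + N) = (10 + N)*(¾ + N))
(-11*(-41))*O(C(3 - 1*(-3))) = (-11*(-41))*(15/2 + (3 - 1*(-3))² + 43*(3 - 1*(-3))/4) = 451*(15/2 + (3 + 3)² + 43*(3 + 3)/4) = 451*(15/2 + 6² + (43/4)*6) = 451*(15/2 + 36 + 129/2) = 451*108 = 48708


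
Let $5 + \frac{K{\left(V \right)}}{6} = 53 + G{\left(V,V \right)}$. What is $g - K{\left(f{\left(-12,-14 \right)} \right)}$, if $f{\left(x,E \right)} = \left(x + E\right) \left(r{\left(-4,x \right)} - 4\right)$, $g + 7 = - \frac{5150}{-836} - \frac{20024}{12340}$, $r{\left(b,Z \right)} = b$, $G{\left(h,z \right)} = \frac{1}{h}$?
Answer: $- \frac{19479053411}{67055560} \approx -290.49$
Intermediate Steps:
$g = - \frac{3175343}{1289530}$ ($g = -7 - \left(- \frac{2575}{418} + \frac{5006}{3085}\right) = -7 - - \frac{5851367}{1289530} = -7 + \left(\frac{2575}{418} - \frac{5006}{3085}\right) = -7 + \frac{5851367}{1289530} = - \frac{3175343}{1289530} \approx -2.4624$)
$f{\left(x,E \right)} = - 8 E - 8 x$ ($f{\left(x,E \right)} = \left(x + E\right) \left(-4 - 4\right) = \left(E + x\right) \left(-8\right) = - 8 E - 8 x$)
$K{\left(V \right)} = 288 + \frac{6}{V}$ ($K{\left(V \right)} = -30 + 6 \left(53 + \frac{1}{V}\right) = -30 + \left(318 + \frac{6}{V}\right) = 288 + \frac{6}{V}$)
$g - K{\left(f{\left(-12,-14 \right)} \right)} = - \frac{3175343}{1289530} - \left(288 + \frac{6}{\left(-8\right) \left(-14\right) - -96}\right) = - \frac{3175343}{1289530} - \left(288 + \frac{6}{112 + 96}\right) = - \frac{3175343}{1289530} - \left(288 + \frac{6}{208}\right) = - \frac{3175343}{1289530} - \left(288 + 6 \cdot \frac{1}{208}\right) = - \frac{3175343}{1289530} - \left(288 + \frac{3}{104}\right) = - \frac{3175343}{1289530} - \frac{29955}{104} = - \frac{19479053411}{67055560}$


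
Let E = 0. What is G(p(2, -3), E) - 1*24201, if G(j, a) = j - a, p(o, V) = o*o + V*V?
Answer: -24188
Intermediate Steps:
p(o, V) = V² + o² (p(o, V) = o² + V² = V² + o²)
G(p(2, -3), E) - 1*24201 = (((-3)² + 2²) - 1*0) - 1*24201 = ((9 + 4) + 0) - 24201 = (13 + 0) - 24201 = 13 - 24201 = -24188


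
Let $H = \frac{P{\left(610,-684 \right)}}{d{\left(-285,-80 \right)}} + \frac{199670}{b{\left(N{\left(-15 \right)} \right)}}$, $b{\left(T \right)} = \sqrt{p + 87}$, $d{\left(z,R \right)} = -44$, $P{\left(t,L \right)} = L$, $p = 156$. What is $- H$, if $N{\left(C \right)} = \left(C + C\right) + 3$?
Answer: $- \frac{171}{11} - \frac{199670 \sqrt{3}}{27} \approx -12824.0$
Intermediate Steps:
$N{\left(C \right)} = 3 + 2 C$ ($N{\left(C \right)} = 2 C + 3 = 3 + 2 C$)
$b{\left(T \right)} = 9 \sqrt{3}$ ($b{\left(T \right)} = \sqrt{156 + 87} = \sqrt{243} = 9 \sqrt{3}$)
$H = \frac{171}{11} + \frac{199670 \sqrt{3}}{27}$ ($H = - \frac{684}{-44} + \frac{199670}{9 \sqrt{3}} = \left(-684\right) \left(- \frac{1}{44}\right) + 199670 \frac{\sqrt{3}}{27} = \frac{171}{11} + \frac{199670 \sqrt{3}}{27} \approx 12824.0$)
$- H = - (\frac{171}{11} + \frac{199670 \sqrt{3}}{27}) = - \frac{171}{11} - \frac{199670 \sqrt{3}}{27}$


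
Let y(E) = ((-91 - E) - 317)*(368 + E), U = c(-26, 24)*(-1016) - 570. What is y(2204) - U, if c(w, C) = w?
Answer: -6743910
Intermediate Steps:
U = 25846 (U = -26*(-1016) - 570 = 26416 - 570 = 25846)
y(E) = (-408 - E)*(368 + E)
y(2204) - U = (-150144 - 1*2204² - 776*2204) - 1*25846 = (-150144 - 1*4857616 - 1710304) - 25846 = (-150144 - 4857616 - 1710304) - 25846 = -6718064 - 25846 = -6743910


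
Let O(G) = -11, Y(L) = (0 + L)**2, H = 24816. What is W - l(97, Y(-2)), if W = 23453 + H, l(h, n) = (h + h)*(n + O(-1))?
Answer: 49627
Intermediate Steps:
Y(L) = L**2
l(h, n) = 2*h*(-11 + n) (l(h, n) = (h + h)*(n - 11) = (2*h)*(-11 + n) = 2*h*(-11 + n))
W = 48269 (W = 23453 + 24816 = 48269)
W - l(97, Y(-2)) = 48269 - 2*97*(-11 + (-2)**2) = 48269 - 2*97*(-11 + 4) = 48269 - 2*97*(-7) = 48269 - 1*(-1358) = 48269 + 1358 = 49627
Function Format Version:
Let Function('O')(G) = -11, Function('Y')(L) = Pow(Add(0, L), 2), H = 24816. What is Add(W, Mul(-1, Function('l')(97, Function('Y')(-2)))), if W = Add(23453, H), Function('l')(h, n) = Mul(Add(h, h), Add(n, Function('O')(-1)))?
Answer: 49627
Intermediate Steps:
Function('Y')(L) = Pow(L, 2)
Function('l')(h, n) = Mul(2, h, Add(-11, n)) (Function('l')(h, n) = Mul(Add(h, h), Add(n, -11)) = Mul(Mul(2, h), Add(-11, n)) = Mul(2, h, Add(-11, n)))
W = 48269 (W = Add(23453, 24816) = 48269)
Add(W, Mul(-1, Function('l')(97, Function('Y')(-2)))) = Add(48269, Mul(-1, Mul(2, 97, Add(-11, Pow(-2, 2))))) = Add(48269, Mul(-1, Mul(2, 97, Add(-11, 4)))) = Add(48269, Mul(-1, Mul(2, 97, -7))) = Add(48269, Mul(-1, -1358)) = Add(48269, 1358) = 49627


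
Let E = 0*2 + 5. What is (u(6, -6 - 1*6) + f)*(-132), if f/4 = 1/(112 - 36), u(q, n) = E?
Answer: -12672/19 ≈ -666.95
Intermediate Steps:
E = 5 (E = 0 + 5 = 5)
u(q, n) = 5
f = 1/19 (f = 4/(112 - 36) = 4/76 = 4*(1/76) = 1/19 ≈ 0.052632)
(u(6, -6 - 1*6) + f)*(-132) = (5 + 1/19)*(-132) = (96/19)*(-132) = -12672/19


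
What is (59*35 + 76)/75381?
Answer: 2141/75381 ≈ 0.028402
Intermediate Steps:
(59*35 + 76)/75381 = (2065 + 76)*(1/75381) = 2141*(1/75381) = 2141/75381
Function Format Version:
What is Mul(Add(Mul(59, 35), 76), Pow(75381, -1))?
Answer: Rational(2141, 75381) ≈ 0.028402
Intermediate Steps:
Mul(Add(Mul(59, 35), 76), Pow(75381, -1)) = Mul(Add(2065, 76), Rational(1, 75381)) = Mul(2141, Rational(1, 75381)) = Rational(2141, 75381)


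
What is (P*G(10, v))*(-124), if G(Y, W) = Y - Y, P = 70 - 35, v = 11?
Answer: 0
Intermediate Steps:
P = 35
G(Y, W) = 0
(P*G(10, v))*(-124) = (35*0)*(-124) = 0*(-124) = 0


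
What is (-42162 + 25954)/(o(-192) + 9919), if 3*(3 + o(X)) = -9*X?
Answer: -4052/2623 ≈ -1.5448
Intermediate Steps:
o(X) = -3 - 3*X (o(X) = -3 + (-9*X)/3 = -3 - 3*X)
(-42162 + 25954)/(o(-192) + 9919) = (-42162 + 25954)/((-3 - 3*(-192)) + 9919) = -16208/((-3 + 576) + 9919) = -16208/(573 + 9919) = -16208/10492 = -16208*1/10492 = -4052/2623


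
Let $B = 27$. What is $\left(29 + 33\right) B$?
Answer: $1674$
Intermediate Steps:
$\left(29 + 33\right) B = \left(29 + 33\right) 27 = 62 \cdot 27 = 1674$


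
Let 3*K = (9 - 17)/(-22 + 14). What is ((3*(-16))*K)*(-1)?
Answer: 16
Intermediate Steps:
K = 1/3 (K = ((9 - 17)/(-22 + 14))/3 = (-8/(-8))/3 = (-8*(-1/8))/3 = (1/3)*1 = 1/3 ≈ 0.33333)
((3*(-16))*K)*(-1) = ((3*(-16))*(1/3))*(-1) = -48*1/3*(-1) = -16*(-1) = 16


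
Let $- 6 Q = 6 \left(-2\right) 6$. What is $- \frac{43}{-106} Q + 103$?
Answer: $\frac{5717}{53} \approx 107.87$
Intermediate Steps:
$Q = 12$ ($Q = - \frac{6 \left(-2\right) 6}{6} = - \frac{\left(-12\right) 6}{6} = \left(- \frac{1}{6}\right) \left(-72\right) = 12$)
$- \frac{43}{-106} Q + 103 = - \frac{43}{-106} \cdot 12 + 103 = \left(-43\right) \left(- \frac{1}{106}\right) 12 + 103 = \frac{43}{106} \cdot 12 + 103 = \frac{258}{53} + 103 = \frac{5717}{53}$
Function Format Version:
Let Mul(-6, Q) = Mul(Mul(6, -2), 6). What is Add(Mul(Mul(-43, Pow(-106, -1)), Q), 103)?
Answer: Rational(5717, 53) ≈ 107.87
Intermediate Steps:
Q = 12 (Q = Mul(Rational(-1, 6), Mul(Mul(6, -2), 6)) = Mul(Rational(-1, 6), Mul(-12, 6)) = Mul(Rational(-1, 6), -72) = 12)
Add(Mul(Mul(-43, Pow(-106, -1)), Q), 103) = Add(Mul(Mul(-43, Pow(-106, -1)), 12), 103) = Add(Mul(Mul(-43, Rational(-1, 106)), 12), 103) = Add(Mul(Rational(43, 106), 12), 103) = Add(Rational(258, 53), 103) = Rational(5717, 53)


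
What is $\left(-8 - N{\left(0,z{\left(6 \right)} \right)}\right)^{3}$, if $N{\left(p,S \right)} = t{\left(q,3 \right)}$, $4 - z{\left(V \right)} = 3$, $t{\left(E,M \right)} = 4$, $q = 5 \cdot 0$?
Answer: $-1728$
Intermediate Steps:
$q = 0$
$z{\left(V \right)} = 1$ ($z{\left(V \right)} = 4 - 3 = 1$)
$N{\left(p,S \right)} = 4$
$\left(-8 - N{\left(0,z{\left(6 \right)} \right)}\right)^{3} = \left(-8 - 4\right)^{3} = \left(-12\right)^{3} = -1728$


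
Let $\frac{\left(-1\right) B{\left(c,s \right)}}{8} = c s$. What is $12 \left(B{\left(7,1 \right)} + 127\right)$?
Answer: $852$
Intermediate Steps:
$B{\left(c,s \right)} = - 8 c s$
$12 \left(B{\left(7,1 \right)} + 127\right) = 12 \left(\left(-8\right) 7 \cdot 1 + 127\right) = 12 \left(-56 + 127\right) = 12 \cdot 71 = 852$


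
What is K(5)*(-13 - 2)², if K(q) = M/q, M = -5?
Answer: -225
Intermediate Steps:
K(q) = -5/q
K(5)*(-13 - 2)² = (-5/5)*(-13 - 2)² = -5*⅕*(-15)² = -1*225 = -225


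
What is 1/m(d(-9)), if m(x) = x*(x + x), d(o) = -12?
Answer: 1/288 ≈ 0.0034722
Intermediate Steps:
m(x) = 2*x² (m(x) = x*(2*x) = 2*x²)
1/m(d(-9)) = 1/(2*(-12)²) = 1/(2*144) = 1/288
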